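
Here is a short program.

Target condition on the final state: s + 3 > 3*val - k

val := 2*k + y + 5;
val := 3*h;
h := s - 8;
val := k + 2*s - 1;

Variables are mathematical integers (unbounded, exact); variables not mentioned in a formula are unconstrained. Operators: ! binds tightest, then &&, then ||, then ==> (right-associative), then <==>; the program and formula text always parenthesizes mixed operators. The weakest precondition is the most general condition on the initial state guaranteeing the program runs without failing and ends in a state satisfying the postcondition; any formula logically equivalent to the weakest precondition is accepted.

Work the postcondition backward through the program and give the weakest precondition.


Working backward. After the program, the postcondition s + 3 > 3*val - k must hold; in canonical form it is k + s > 3*val - 3.
Before val := k + 2*s - 1: 2*k + 5*s < 6
Before h := s - 8: 2*k + 5*s < 6
Before val := 3*h: 2*k + 5*s < 6
Before val := 2*k + y + 5: 2*k + 5*s < 6
Answer: WP = 2*k + 5*s < 6


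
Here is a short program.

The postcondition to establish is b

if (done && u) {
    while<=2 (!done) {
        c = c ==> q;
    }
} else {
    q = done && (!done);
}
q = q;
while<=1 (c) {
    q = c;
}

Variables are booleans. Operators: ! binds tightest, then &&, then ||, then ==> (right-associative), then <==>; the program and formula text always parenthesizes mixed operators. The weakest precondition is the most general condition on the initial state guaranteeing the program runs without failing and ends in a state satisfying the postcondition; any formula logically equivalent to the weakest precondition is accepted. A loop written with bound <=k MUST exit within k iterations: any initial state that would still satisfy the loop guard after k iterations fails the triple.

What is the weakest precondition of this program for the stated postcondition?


Working backward. After the program, b must hold.
Before the loop (bound <=1), unroll the exhaustion recursion (WP_0 = exit-now case; WP_j = one more guarded iteration, up to j = 1):
  WP_0: (!c) && b
  WP_1: (c ==> ((!c) && b)) && ((!c) ==> b)
So before the loop: (c ==> ((!c) && b)) && ((!c) ==> b)
Before q := q: (c ==> ((!c) && b)) && ((!c) ==> b)
Then branch requires ((!done) ==> (((!done) ==> (done && (((c ==> q) ==> q) ==> ((!((c ==> q) ==> q)) && b)) && ((!((c ==> q) ==> q)) ==> b))) && (done ==> (((c ==> q) ==> ((!(c ==> q)) && b)) && ((!(c ==> q)) ==> b))))) && (done ==> ((c ==> ((!c) && b)) && ((!c) ==> b))); else branch requires (c ==> ((!c) && b)) && ((!c) ==> b).
Before the if: ((done && u) ==> (((!done) ==> (((!done) ==> (done && (((c ==> q) ==> q) ==> ((!((c ==> q) ==> q)) && b)) && ((!((c ==> q) ==> q)) ==> b))) && (done ==> (((c ==> q) ==> ((!(c ==> q)) && b)) && ((!(c ==> q)) ==> b))))) && (done ==> ((c ==> ((!c) && b)) && ((!c) ==> b))))) && ((!(done && u)) ==> ((c ==> ((!c) && b)) && ((!c) ==> b)))
Answer: WP = ((done && u) ==> (((!done) ==> (((!done) ==> (done && (((c ==> q) ==> q) ==> ((!((c ==> q) ==> q)) && b)) && ((!((c ==> q) ==> q)) ==> b))) && (done ==> (((c ==> q) ==> ((!(c ==> q)) && b)) && ((!(c ==> q)) ==> b))))) && (done ==> ((c ==> ((!c) && b)) && ((!c) ==> b))))) && ((!(done && u)) ==> ((c ==> ((!c) && b)) && ((!c) ==> b)))


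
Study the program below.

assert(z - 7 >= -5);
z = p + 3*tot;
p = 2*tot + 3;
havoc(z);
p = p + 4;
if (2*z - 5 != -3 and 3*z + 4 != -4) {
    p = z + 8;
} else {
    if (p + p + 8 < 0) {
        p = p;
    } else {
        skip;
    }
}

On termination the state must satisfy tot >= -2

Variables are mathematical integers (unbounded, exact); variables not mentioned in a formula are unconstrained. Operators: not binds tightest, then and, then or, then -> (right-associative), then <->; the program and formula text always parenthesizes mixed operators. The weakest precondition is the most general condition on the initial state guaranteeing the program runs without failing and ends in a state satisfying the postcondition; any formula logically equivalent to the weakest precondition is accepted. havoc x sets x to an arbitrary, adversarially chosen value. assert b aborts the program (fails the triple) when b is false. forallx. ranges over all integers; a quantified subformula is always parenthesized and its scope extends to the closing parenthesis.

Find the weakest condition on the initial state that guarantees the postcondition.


Working backward. After the program, tot >= -2 must hold.
Then branch requires tot >= -2; else branch requires (2*p < -8 -> tot >= -2) and ((not (2*p < -8)) -> tot >= -2).
Before the if: ((2*z != 2 and 3*z != -8) -> tot >= -2) and ((not (2*z != 2 and 3*z != -8)) -> ((2*p < -8 -> tot >= -2) and ((not (2*p < -8)) -> tot >= -2)))
Before p := p + 4: ((2*z != 2 and 3*z != -8) -> tot >= -2) and ((not (2*z != 2 and 3*z != -8)) -> ((2*p < -16 -> tot >= -2) and ((not (2*p < -16)) -> tot >= -2)))
Before havoc z: forall z_1. (((2*z_1 != 2 and 3*z_1 != -8) -> tot >= -2) and ((not (2*z_1 != 2 and 3*z_1 != -8)) -> ((2*p < -16 -> tot >= -2) and ((not (2*p < -16)) -> tot >= -2))))
Before p := 2*tot + 3: forall z_1. (((2*z_1 != 2 and 3*z_1 != -8) -> tot >= -2) and ((not (2*z_1 != 2 and 3*z_1 != -8)) -> ((4*tot < -22 -> tot >= -2) and ((not (4*tot < -22)) -> tot >= -2))))
Before z := p + 3*tot: forall z_1. (((2*z_1 != 2 and 3*z_1 != -8) -> tot >= -2) and ((not (2*z_1 != 2 and 3*z_1 != -8)) -> ((4*tot < -22 -> tot >= -2) and ((not (4*tot < -22)) -> tot >= -2))))
Before assert z - 7 >= -5: z >= 2 and (forall z_1. (((2*z_1 != 2 and 3*z_1 != -8) -> tot >= -2) and ((not (2*z_1 != 2 and 3*z_1 != -8)) -> ((4*tot < -22 -> tot >= -2) and ((not (4*tot < -22)) -> tot >= -2)))))
Answer: WP = z >= 2 and (forall z_1. (((2*z_1 != 2 and 3*z_1 != -8) -> tot >= -2) and ((not (2*z_1 != 2 and 3*z_1 != -8)) -> ((4*tot < -22 -> tot >= -2) and ((not (4*tot < -22)) -> tot >= -2)))))


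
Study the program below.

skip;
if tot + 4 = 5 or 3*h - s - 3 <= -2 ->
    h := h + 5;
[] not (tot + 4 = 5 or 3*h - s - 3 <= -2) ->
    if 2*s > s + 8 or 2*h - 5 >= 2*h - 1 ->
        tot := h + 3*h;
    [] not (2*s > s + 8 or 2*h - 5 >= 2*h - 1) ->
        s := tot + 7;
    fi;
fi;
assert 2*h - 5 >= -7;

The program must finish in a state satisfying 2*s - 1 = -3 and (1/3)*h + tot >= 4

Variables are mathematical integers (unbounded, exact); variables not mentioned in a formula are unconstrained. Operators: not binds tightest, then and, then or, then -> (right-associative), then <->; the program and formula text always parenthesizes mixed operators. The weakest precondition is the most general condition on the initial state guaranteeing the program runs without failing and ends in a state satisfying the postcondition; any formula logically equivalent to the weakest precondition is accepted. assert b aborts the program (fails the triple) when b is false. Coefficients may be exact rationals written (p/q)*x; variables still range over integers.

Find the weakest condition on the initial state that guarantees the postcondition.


Working backward. After the program, the postcondition 2*s - 1 = -3 and (1/3)*h + tot >= 4 must hold; in canonical form it is 2*s = -2 and (1/3)*h + tot >= 4.
Before assert 2*h - 5 >= -7: 2*h >= -2 and 2*s = -2 and (1/3)*h + tot >= 4
Then branch requires 2*h >= -12 and 2*s = -2 and (1/3)*h + tot >= 7/3; else branch requires (s > 8 -> (2*h >= -2 and 2*s = -2 and (13/3)*h >= 4)) and ((not (s > 8)) -> (2*h >= -2 and 2*tot = -16 and (1/3)*h + tot >= 4)).
Before the if: ((tot = 1 or 3*h <= s + 1) -> (2*h >= -12 and 2*s = -2 and (1/3)*h + tot >= 7/3)) and ((not (tot = 1 or 3*h <= s + 1)) -> ((s > 8 -> (2*h >= -2 and 2*s = -2 and (13/3)*h >= 4)) and ((not (s > 8)) -> (2*h >= -2 and 2*tot = -16 and (1/3)*h + tot >= 4))))
Before skip: ((tot = 1 or 3*h <= s + 1) -> (2*h >= -12 and 2*s = -2 and (1/3)*h + tot >= 7/3)) and ((not (tot = 1 or 3*h <= s + 1)) -> ((s > 8 -> (2*h >= -2 and 2*s = -2 and (13/3)*h >= 4)) and ((not (s > 8)) -> (2*h >= -2 and 2*tot = -16 and (1/3)*h + tot >= 4))))
Answer: WP = ((tot = 1 or 3*h <= s + 1) -> (2*h >= -12 and 2*s = -2 and (1/3)*h + tot >= 7/3)) and ((not (tot = 1 or 3*h <= s + 1)) -> ((s > 8 -> (2*h >= -2 and 2*s = -2 and (13/3)*h >= 4)) and ((not (s > 8)) -> (2*h >= -2 and 2*tot = -16 and (1/3)*h + tot >= 4))))


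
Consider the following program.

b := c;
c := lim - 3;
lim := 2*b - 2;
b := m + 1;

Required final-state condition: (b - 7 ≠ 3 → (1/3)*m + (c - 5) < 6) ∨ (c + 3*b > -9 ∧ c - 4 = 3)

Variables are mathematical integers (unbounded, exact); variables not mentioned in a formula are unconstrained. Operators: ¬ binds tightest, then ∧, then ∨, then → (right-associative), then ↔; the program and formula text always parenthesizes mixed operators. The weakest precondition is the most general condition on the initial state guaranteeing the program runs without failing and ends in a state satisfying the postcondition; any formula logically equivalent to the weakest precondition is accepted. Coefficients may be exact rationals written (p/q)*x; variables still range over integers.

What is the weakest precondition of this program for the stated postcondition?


Working backward. After the program, the postcondition (b - 7 ≠ 3 → (1/3)*m + (c - 5) < 6) ∨ (c + 3*b > -9 ∧ c - 4 = 3) must hold; in canonical form it is (b ≠ 10 → c + (1/3)*m < 11) ∨ (3*b + c > -9 ∧ c = 7).
Before b := m + 1: (m ≠ 9 → c + (1/3)*m < 11) ∨ (c + 3*m > -12 ∧ c = 7)
Before lim := 2*b - 2: (m ≠ 9 → c + (1/3)*m < 11) ∨ (c + 3*m > -12 ∧ c = 7)
Before c := lim - 3: (m ≠ 9 → lim + (1/3)*m < 14) ∨ (lim + 3*m > -9 ∧ lim = 10)
Before b := c: (m ≠ 9 → lim + (1/3)*m < 14) ∨ (lim + 3*m > -9 ∧ lim = 10)
Answer: WP = (m ≠ 9 → lim + (1/3)*m < 14) ∨ (lim + 3*m > -9 ∧ lim = 10)


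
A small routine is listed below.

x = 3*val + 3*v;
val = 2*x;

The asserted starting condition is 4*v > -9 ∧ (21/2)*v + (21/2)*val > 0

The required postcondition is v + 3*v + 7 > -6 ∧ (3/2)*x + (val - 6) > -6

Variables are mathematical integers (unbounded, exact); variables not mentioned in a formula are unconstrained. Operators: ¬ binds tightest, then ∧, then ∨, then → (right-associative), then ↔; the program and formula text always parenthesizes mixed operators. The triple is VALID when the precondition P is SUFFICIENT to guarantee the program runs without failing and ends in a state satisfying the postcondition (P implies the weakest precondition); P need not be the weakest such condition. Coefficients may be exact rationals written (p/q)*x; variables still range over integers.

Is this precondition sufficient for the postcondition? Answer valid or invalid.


Working backward. After the program, the postcondition v + 3*v + 7 > -6 ∧ (3/2)*x + (val - 6) > -6 must hold; in canonical form it is 4*v > -13 ∧ val + (3/2)*x > 0.
Before val := 2*x: 4*v > -13 ∧ (7/2)*x > 0
Before x := 3*val + 3*v: 4*v > -13 ∧ (21/2)*v + (21/2)*val > 0
The weakest precondition is 4*v > -13 ∧ (21/2)*v + (21/2)*val > 0.
Check whether 4*v > -9 ∧ (21/2)*v + (21/2)*val > 0 implies it.
Every state satisfying the precondition satisfies the weakest precondition: the implication holds.
Answer: valid


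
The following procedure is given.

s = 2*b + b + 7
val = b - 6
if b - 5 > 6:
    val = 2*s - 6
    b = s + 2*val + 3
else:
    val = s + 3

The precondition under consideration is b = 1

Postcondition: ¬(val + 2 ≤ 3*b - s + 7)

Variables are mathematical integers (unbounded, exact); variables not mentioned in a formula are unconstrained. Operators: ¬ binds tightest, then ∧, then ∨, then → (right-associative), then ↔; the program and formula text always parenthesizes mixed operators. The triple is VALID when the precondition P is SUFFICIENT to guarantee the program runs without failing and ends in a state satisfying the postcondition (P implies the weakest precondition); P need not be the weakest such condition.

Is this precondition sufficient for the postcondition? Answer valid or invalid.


Working backward. After the program, the postcondition ¬(val + 2 ≤ 3*b - s + 7) must hold; in canonical form it is ¬(s + val ≤ 3*b + 5).
Then branch requires ¬(12*s ≥ 16); else branch requires ¬(2*s ≤ 3*b + 2).
Before the if: (b > 11 → (¬(12*s ≥ 16))) ∧ ((¬(b > 11)) → (¬(2*s ≤ 3*b + 2)))
Before val := b - 6: (b > 11 → (¬(12*s ≥ 16))) ∧ ((¬(b > 11)) → (¬(2*s ≤ 3*b + 2)))
Before s := 2*b + b + 7: (b > 11 → (¬(36*b ≥ -68))) ∧ ((¬(b > 11)) → (¬(3*b ≤ -12)))
The weakest precondition is (b > 11 → (¬(36*b ≥ -68))) ∧ ((¬(b > 11)) → (¬(3*b ≤ -12))).
Check whether b = 1 implies it.
Every state satisfying the precondition satisfies the weakest precondition: the implication holds.
Answer: valid


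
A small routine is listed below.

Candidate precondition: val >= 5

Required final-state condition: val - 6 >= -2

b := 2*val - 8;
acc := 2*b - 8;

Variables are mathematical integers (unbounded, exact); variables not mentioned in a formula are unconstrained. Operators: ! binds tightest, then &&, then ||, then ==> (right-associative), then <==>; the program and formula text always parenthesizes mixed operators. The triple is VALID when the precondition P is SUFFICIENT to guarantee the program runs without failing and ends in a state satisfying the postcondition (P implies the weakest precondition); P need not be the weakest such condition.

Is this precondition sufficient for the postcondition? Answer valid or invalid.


Working backward. After the program, the postcondition val - 6 >= -2 must hold; in canonical form it is val >= 4.
Before acc := 2*b - 8: val >= 4
Before b := 2*val - 8: val >= 4
The weakest precondition is val >= 4.
Check whether val >= 5 implies it.
Every state satisfying the precondition satisfies the weakest precondition: the implication holds.
Answer: valid


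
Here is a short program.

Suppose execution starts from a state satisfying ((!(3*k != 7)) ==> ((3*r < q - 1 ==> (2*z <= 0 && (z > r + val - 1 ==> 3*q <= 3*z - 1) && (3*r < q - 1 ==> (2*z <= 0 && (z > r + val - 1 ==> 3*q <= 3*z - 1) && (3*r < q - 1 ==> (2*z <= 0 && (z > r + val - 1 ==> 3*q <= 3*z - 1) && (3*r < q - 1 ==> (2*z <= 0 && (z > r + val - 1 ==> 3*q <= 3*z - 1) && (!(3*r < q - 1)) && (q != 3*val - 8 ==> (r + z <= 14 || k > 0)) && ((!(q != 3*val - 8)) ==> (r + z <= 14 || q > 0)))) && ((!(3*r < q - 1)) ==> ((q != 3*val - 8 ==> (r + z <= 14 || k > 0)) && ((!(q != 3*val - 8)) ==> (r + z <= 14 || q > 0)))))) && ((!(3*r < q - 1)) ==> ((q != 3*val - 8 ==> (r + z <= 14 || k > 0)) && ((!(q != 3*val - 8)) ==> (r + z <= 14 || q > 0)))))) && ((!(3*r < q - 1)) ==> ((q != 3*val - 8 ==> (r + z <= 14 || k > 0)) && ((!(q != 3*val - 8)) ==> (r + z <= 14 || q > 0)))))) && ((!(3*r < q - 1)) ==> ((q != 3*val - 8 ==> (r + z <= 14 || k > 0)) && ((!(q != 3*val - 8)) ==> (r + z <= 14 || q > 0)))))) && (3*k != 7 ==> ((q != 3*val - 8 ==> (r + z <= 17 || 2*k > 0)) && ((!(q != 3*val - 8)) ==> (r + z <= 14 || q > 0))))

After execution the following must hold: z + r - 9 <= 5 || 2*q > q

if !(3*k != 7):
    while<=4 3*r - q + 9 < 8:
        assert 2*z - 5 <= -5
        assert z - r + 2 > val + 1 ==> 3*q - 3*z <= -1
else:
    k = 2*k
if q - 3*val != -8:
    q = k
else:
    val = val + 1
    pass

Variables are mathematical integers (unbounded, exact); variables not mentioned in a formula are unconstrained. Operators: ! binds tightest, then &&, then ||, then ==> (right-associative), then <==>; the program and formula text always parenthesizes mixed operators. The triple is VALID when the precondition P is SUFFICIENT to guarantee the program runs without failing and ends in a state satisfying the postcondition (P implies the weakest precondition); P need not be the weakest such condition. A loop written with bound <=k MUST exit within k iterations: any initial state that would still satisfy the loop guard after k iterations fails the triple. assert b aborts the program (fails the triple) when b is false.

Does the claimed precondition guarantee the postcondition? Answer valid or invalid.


Working backward. After the program, the postcondition z + r - 9 <= 5 || 2*q > q must hold; in canonical form it is r + z <= 14 || q > 0.
Then branch requires r + z <= 14 || k > 0; else branch requires r + z <= 14 || q > 0.
Before the if: (q != 3*val - 8 ==> (r + z <= 14 || k > 0)) && ((!(q != 3*val - 8)) ==> (r + z <= 14 || q > 0))
Then branch requires (3*r < q - 1 ==> (2*z <= 0 && (z > r + val - 1 ==> 3*q <= 3*z - 1) && (3*r < q - 1 ==> (2*z <= 0 && (z > r + val - 1 ==> 3*q <= 3*z - 1) && (3*r < q - 1 ==> (2*z <= 0 && (z > r + val - 1 ==> 3*q <= 3*z - 1) && (3*r < q - 1 ==> (2*z <= 0 && (z > r + val - 1 ==> 3*q <= 3*z - 1) && (!(3*r < q - 1)) && (q != 3*val - 8 ==> (r + z <= 14 || k > 0)) && ((!(q != 3*val - 8)) ==> (r + z <= 14 || q > 0)))) && ((!(3*r < q - 1)) ==> ((q != 3*val - 8 ==> (r + z <= 14 || k > 0)) && ((!(q != 3*val - 8)) ==> (r + z <= 14 || q > 0)))))) && ((!(3*r < q - 1)) ==> ((q != 3*val - 8 ==> (r + z <= 14 || k > 0)) && ((!(q != 3*val - 8)) ==> (r + z <= 14 || q > 0)))))) && ((!(3*r < q - 1)) ==> ((q != 3*val - 8 ==> (r + z <= 14 || k > 0)) && ((!(q != 3*val - 8)) ==> (r + z <= 14 || q > 0)))))) && ((!(3*r < q - 1)) ==> ((q != 3*val - 8 ==> (r + z <= 14 || k > 0)) && ((!(q != 3*val - 8)) ==> (r + z <= 14 || q > 0)))); else branch requires (q != 3*val - 8 ==> (r + z <= 14 || 2*k > 0)) && ((!(q != 3*val - 8)) ==> (r + z <= 14 || q > 0)).
Before the if: ((!(3*k != 7)) ==> ((3*r < q - 1 ==> (2*z <= 0 && (z > r + val - 1 ==> 3*q <= 3*z - 1) && (3*r < q - 1 ==> (2*z <= 0 && (z > r + val - 1 ==> 3*q <= 3*z - 1) && (3*r < q - 1 ==> (2*z <= 0 && (z > r + val - 1 ==> 3*q <= 3*z - 1) && (3*r < q - 1 ==> (2*z <= 0 && (z > r + val - 1 ==> 3*q <= 3*z - 1) && (!(3*r < q - 1)) && (q != 3*val - 8 ==> (r + z <= 14 || k > 0)) && ((!(q != 3*val - 8)) ==> (r + z <= 14 || q > 0)))) && ((!(3*r < q - 1)) ==> ((q != 3*val - 8 ==> (r + z <= 14 || k > 0)) && ((!(q != 3*val - 8)) ==> (r + z <= 14 || q > 0)))))) && ((!(3*r < q - 1)) ==> ((q != 3*val - 8 ==> (r + z <= 14 || k > 0)) && ((!(q != 3*val - 8)) ==> (r + z <= 14 || q > 0)))))) && ((!(3*r < q - 1)) ==> ((q != 3*val - 8 ==> (r + z <= 14 || k > 0)) && ((!(q != 3*val - 8)) ==> (r + z <= 14 || q > 0)))))) && ((!(3*r < q - 1)) ==> ((q != 3*val - 8 ==> (r + z <= 14 || k > 0)) && ((!(q != 3*val - 8)) ==> (r + z <= 14 || q > 0)))))) && (3*k != 7 ==> ((q != 3*val - 8 ==> (r + z <= 14 || 2*k > 0)) && ((!(q != 3*val - 8)) ==> (r + z <= 14 || q > 0))))
The weakest precondition is ((!(3*k != 7)) ==> ((3*r < q - 1 ==> (2*z <= 0 && (z > r + val - 1 ==> 3*q <= 3*z - 1) && (3*r < q - 1 ==> (2*z <= 0 && (z > r + val - 1 ==> 3*q <= 3*z - 1) && (3*r < q - 1 ==> (2*z <= 0 && (z > r + val - 1 ==> 3*q <= 3*z - 1) && (3*r < q - 1 ==> (2*z <= 0 && (z > r + val - 1 ==> 3*q <= 3*z - 1) && (!(3*r < q - 1)) && (q != 3*val - 8 ==> (r + z <= 14 || k > 0)) && ((!(q != 3*val - 8)) ==> (r + z <= 14 || q > 0)))) && ((!(3*r < q - 1)) ==> ((q != 3*val - 8 ==> (r + z <= 14 || k > 0)) && ((!(q != 3*val - 8)) ==> (r + z <= 14 || q > 0)))))) && ((!(3*r < q - 1)) ==> ((q != 3*val - 8 ==> (r + z <= 14 || k > 0)) && ((!(q != 3*val - 8)) ==> (r + z <= 14 || q > 0)))))) && ((!(3*r < q - 1)) ==> ((q != 3*val - 8 ==> (r + z <= 14 || k > 0)) && ((!(q != 3*val - 8)) ==> (r + z <= 14 || q > 0)))))) && ((!(3*r < q - 1)) ==> ((q != 3*val - 8 ==> (r + z <= 14 || k > 0)) && ((!(q != 3*val - 8)) ==> (r + z <= 14 || q > 0)))))) && (3*k != 7 ==> ((q != 3*val - 8 ==> (r + z <= 14 || 2*k > 0)) && ((!(q != 3*val - 8)) ==> (r + z <= 14 || q > 0)))).
Check whether ((!(3*k != 7)) ==> ((3*r < q - 1 ==> (2*z <= 0 && (z > r + val - 1 ==> 3*q <= 3*z - 1) && (3*r < q - 1 ==> (2*z <= 0 && (z > r + val - 1 ==> 3*q <= 3*z - 1) && (3*r < q - 1 ==> (2*z <= 0 && (z > r + val - 1 ==> 3*q <= 3*z - 1) && (3*r < q - 1 ==> (2*z <= 0 && (z > r + val - 1 ==> 3*q <= 3*z - 1) && (!(3*r < q - 1)) && (q != 3*val - 8 ==> (r + z <= 14 || k > 0)) && ((!(q != 3*val - 8)) ==> (r + z <= 14 || q > 0)))) && ((!(3*r < q - 1)) ==> ((q != 3*val - 8 ==> (r + z <= 14 || k > 0)) && ((!(q != 3*val - 8)) ==> (r + z <= 14 || q > 0)))))) && ((!(3*r < q - 1)) ==> ((q != 3*val - 8 ==> (r + z <= 14 || k > 0)) && ((!(q != 3*val - 8)) ==> (r + z <= 14 || q > 0)))))) && ((!(3*r < q - 1)) ==> ((q != 3*val - 8 ==> (r + z <= 14 || k > 0)) && ((!(q != 3*val - 8)) ==> (r + z <= 14 || q > 0)))))) && ((!(3*r < q - 1)) ==> ((q != 3*val - 8 ==> (r + z <= 14 || k > 0)) && ((!(q != 3*val - 8)) ==> (r + z <= 14 || q > 0)))))) && (3*k != 7 ==> ((q != 3*val - 8 ==> (r + z <= 17 || 2*k > 0)) && ((!(q != 3*val - 8)) ==> (r + z <= 14 || q > 0)))) implies it.
Countermodel: at the initial state k = 0, q = -7, r = 15, val = 0, z = 0, the precondition holds but the weakest precondition fails.
Answer: invalid


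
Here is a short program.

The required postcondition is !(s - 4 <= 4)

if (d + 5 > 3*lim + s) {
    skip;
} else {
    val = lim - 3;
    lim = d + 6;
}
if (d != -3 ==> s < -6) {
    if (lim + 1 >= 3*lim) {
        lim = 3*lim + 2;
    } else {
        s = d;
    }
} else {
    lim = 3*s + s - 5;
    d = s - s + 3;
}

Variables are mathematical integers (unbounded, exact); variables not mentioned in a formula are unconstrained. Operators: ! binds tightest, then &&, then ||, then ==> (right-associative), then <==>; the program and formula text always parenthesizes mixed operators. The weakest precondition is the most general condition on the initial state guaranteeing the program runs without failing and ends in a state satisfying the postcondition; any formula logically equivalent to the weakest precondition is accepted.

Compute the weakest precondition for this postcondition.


Working backward. After the program, the postcondition !(s - 4 <= 4) must hold; in canonical form it is !(s <= 8).
Then branch requires (2*lim <= 1 ==> (!(s <= 8))) && ((!(2*lim <= 1)) ==> (!(d <= 8))); else branch requires !(s <= 8).
Before the if: ((d != -3 ==> s < -6) ==> ((2*lim <= 1 ==> (!(s <= 8))) && ((!(2*lim <= 1)) ==> (!(d <= 8))))) && ((!(d != -3 ==> s < -6)) ==> (!(s <= 8)))
Then branch requires ((d != -3 ==> s < -6) ==> ((2*lim <= 1 ==> (!(s <= 8))) && ((!(2*lim <= 1)) ==> (!(d <= 8))))) && ((!(d != -3 ==> s < -6)) ==> (!(s <= 8))); else branch requires ((d != -3 ==> s < -6) ==> ((2*d <= -11 ==> (!(s <= 8))) && ((!(2*d <= -11)) ==> (!(d <= 8))))) && ((!(d != -3 ==> s < -6)) ==> (!(s <= 8))).
Before the if: (d > 3*lim + s - 5 ==> (((d != -3 ==> s < -6) ==> ((2*lim <= 1 ==> (!(s <= 8))) && ((!(2*lim <= 1)) ==> (!(d <= 8))))) && ((!(d != -3 ==> s < -6)) ==> (!(s <= 8))))) && ((!(d > 3*lim + s - 5)) ==> (((d != -3 ==> s < -6) ==> ((2*d <= -11 ==> (!(s <= 8))) && ((!(2*d <= -11)) ==> (!(d <= 8))))) && ((!(d != -3 ==> s < -6)) ==> (!(s <= 8)))))
Answer: WP = (d > 3*lim + s - 5 ==> (((d != -3 ==> s < -6) ==> ((2*lim <= 1 ==> (!(s <= 8))) && ((!(2*lim <= 1)) ==> (!(d <= 8))))) && ((!(d != -3 ==> s < -6)) ==> (!(s <= 8))))) && ((!(d > 3*lim + s - 5)) ==> (((d != -3 ==> s < -6) ==> ((2*d <= -11 ==> (!(s <= 8))) && ((!(2*d <= -11)) ==> (!(d <= 8))))) && ((!(d != -3 ==> s < -6)) ==> (!(s <= 8)))))


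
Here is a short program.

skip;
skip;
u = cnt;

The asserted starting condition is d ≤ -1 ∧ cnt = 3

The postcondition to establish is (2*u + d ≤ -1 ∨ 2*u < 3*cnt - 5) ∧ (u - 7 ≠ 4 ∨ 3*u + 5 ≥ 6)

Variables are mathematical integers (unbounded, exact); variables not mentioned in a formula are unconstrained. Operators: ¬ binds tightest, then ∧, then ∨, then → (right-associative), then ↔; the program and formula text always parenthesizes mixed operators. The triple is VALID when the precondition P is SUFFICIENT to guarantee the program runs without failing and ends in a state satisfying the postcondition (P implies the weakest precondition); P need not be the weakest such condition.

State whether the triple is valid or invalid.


Working backward. After the program, the postcondition (2*u + d ≤ -1 ∨ 2*u < 3*cnt - 5) ∧ (u - 7 ≠ 4 ∨ 3*u + 5 ≥ 6) must hold; in canonical form it is (d + 2*u ≤ -1 ∨ 2*u < 3*cnt - 5) ∧ (u ≠ 11 ∨ 3*u ≥ 1).
Before u := cnt: (2*cnt + d ≤ -1 ∨ cnt > 5) ∧ (cnt ≠ 11 ∨ 3*cnt ≥ 1)
Before skip: (2*cnt + d ≤ -1 ∨ cnt > 5) ∧ (cnt ≠ 11 ∨ 3*cnt ≥ 1)
Before skip: (2*cnt + d ≤ -1 ∨ cnt > 5) ∧ (cnt ≠ 11 ∨ 3*cnt ≥ 1)
The weakest precondition is (2*cnt + d ≤ -1 ∨ cnt > 5) ∧ (cnt ≠ 11 ∨ 3*cnt ≥ 1).
Check whether d ≤ -1 ∧ cnt = 3 implies it.
Countermodel: at the initial state cnt = 3, d = -6, the precondition holds but the weakest precondition fails.
Answer: invalid


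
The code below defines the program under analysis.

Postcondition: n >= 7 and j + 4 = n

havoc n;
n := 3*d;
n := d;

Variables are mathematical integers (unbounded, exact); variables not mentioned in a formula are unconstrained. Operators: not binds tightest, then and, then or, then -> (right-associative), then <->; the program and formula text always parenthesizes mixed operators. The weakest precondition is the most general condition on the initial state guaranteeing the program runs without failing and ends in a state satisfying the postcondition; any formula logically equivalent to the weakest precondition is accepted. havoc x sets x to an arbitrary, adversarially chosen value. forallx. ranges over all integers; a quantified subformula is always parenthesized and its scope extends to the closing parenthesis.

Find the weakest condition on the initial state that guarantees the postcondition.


Working backward. After the program, the postcondition n >= 7 and j + 4 = n must hold; in canonical form it is n >= 7 and j = n - 4.
Before n := d: d >= 7 and j = d - 4
Before n := 3*d: d >= 7 and j = d - 4
Before havoc n: d >= 7 and j = d - 4
Answer: WP = d >= 7 and j = d - 4


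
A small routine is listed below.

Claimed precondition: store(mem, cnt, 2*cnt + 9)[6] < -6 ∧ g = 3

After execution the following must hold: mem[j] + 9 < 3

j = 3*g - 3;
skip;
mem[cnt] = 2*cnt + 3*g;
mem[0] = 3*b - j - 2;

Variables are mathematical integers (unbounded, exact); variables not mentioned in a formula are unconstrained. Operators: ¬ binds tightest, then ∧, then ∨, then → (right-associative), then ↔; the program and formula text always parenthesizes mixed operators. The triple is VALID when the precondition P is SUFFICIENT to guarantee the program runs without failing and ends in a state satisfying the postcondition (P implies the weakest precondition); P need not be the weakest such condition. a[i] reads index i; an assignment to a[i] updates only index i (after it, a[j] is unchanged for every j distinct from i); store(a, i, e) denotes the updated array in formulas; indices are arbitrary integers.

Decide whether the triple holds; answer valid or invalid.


Working backward. After the program, the postcondition mem[j] + 9 < 3 must hold; in canonical form it is mem[j] < -6.
Before mem[0] := 3*b - j - 2: store(mem, 0, 3*b - j - 2)[j] < -6
Before mem[cnt] := 2*cnt + 3*g: store(store(mem, cnt, 2*cnt + 3*g), 0, 3*b - j - 2)[j] < -6
Before skip: store(store(mem, cnt, 2*cnt + 3*g), 0, 3*b - j - 2)[j] < -6
Before j := 3*g - 3: store(store(mem, cnt, 2*cnt + 3*g), 0, 3*b - 3*g + 1)[3*g - 3] < -6
The weakest precondition is store(store(mem, cnt, 2*cnt + 3*g), 0, 3*b - 3*g + 1)[3*g - 3] < -6.
Check whether store(mem, cnt, 2*cnt + 9)[6] < -6 ∧ g = 3 implies it.
Every state satisfying the precondition satisfies the weakest precondition: the implication holds.
Answer: valid


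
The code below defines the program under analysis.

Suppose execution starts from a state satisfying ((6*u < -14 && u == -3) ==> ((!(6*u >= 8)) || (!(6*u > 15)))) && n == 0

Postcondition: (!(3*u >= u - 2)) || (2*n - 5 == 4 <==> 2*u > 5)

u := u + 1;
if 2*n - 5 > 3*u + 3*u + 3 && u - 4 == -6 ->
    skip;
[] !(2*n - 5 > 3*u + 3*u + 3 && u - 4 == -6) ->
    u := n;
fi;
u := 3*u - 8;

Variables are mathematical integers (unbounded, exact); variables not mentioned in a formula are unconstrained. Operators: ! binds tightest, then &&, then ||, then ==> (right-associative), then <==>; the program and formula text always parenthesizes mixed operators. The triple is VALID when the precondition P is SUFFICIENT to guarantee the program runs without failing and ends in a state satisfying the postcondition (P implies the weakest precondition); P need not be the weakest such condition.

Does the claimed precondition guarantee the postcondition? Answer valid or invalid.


Working backward. After the program, the postcondition (!(3*u >= u - 2)) || (2*n - 5 == 4 <==> 2*u > 5) must hold; in canonical form it is (!(2*u >= -2)) || (2*n == 9 <==> 2*u > 5).
Before u := 3*u - 8: (!(6*u >= 14)) || (2*n == 9 <==> 6*u > 21)
Then branch requires (!(6*u >= 14)) || (2*n == 9 <==> 6*u > 21); else branch requires (!(6*n >= 14)) || (2*n == 9 <==> 6*n > 21).
Before the if: ((2*n > 6*u + 8 && u == -2) ==> ((!(6*u >= 14)) || (2*n == 9 <==> 6*u > 21))) && ((!(2*n > 6*u + 8 && u == -2)) ==> ((!(6*n >= 14)) || (2*n == 9 <==> 6*n > 21)))
Before u := u + 1: ((2*n > 6*u + 14 && u == -3) ==> ((!(6*u >= 8)) || (2*n == 9 <==> 6*u > 15))) && ((!(2*n > 6*u + 14 && u == -3)) ==> ((!(6*n >= 14)) || (2*n == 9 <==> 6*n > 21)))
The weakest precondition is ((2*n > 6*u + 14 && u == -3) ==> ((!(6*u >= 8)) || (2*n == 9 <==> 6*u > 15))) && ((!(2*n > 6*u + 14 && u == -3)) ==> ((!(6*n >= 14)) || (2*n == 9 <==> 6*n > 21))).
Check whether ((6*u < -14 && u == -3) ==> ((!(6*u >= 8)) || (!(6*u > 15)))) && n == 0 implies it.
Every state satisfying the precondition satisfies the weakest precondition: the implication holds.
Answer: valid


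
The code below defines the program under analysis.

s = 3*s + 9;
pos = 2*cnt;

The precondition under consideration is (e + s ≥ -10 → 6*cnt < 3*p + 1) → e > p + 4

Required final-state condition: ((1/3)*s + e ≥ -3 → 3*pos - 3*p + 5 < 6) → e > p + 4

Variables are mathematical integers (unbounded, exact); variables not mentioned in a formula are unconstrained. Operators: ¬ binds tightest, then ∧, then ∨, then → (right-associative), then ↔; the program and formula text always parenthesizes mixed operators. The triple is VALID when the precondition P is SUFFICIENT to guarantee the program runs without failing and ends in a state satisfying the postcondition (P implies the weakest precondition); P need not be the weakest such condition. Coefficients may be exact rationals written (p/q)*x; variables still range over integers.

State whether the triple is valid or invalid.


Working backward. After the program, the postcondition ((1/3)*s + e ≥ -3 → 3*pos - 3*p + 5 < 6) → e > p + 4 must hold; in canonical form it is (e + (1/3)*s ≥ -3 → 3*pos < 3*p + 1) → e > p + 4.
Before pos := 2*cnt: (e + (1/3)*s ≥ -3 → 6*cnt < 3*p + 1) → e > p + 4
Before s := 3*s + 9: (e + s ≥ -6 → 6*cnt < 3*p + 1) → e > p + 4
The weakest precondition is (e + s ≥ -6 → 6*cnt < 3*p + 1) → e > p + 4.
Check whether (e + s ≥ -10 → 6*cnt < 3*p + 1) → e > p + 4 implies it.
Countermodel: at the initial state cnt = 0, e = 3, p = -1, s = -10, the precondition holds but the weakest precondition fails.
Answer: invalid


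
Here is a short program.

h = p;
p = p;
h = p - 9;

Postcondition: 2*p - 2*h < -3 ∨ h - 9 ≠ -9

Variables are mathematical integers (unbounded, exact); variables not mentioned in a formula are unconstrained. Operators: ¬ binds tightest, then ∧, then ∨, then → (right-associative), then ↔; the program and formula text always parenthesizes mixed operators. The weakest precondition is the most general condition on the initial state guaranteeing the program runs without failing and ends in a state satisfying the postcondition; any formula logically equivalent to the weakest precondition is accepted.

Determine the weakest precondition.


Working backward. After the program, the postcondition 2*p - 2*h < -3 ∨ h - 9 ≠ -9 must hold; in canonical form it is 2*p < 2*h - 3 ∨ h ≠ 0.
Before h := p - 9: p ≠ 9
Before p := p: p ≠ 9
Before h := p: p ≠ 9
Answer: WP = p ≠ 9


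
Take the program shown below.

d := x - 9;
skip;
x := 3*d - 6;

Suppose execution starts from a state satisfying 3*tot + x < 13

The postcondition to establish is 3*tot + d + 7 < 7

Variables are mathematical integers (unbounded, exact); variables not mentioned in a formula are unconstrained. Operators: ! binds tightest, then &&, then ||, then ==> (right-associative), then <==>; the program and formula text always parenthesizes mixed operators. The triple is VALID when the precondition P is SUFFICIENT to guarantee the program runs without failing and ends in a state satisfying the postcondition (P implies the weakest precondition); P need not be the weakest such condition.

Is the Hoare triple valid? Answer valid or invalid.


Working backward. After the program, the postcondition 3*tot + d + 7 < 7 must hold; in canonical form it is d + 3*tot < 0.
Before x := 3*d - 6: d + 3*tot < 0
Before skip: d + 3*tot < 0
Before d := x - 9: 3*tot + x < 9
The weakest precondition is 3*tot + x < 9.
Check whether 3*tot + x < 13 implies it.
Countermodel: at the initial state tot = 0, x = 9, the precondition holds but the weakest precondition fails.
Answer: invalid


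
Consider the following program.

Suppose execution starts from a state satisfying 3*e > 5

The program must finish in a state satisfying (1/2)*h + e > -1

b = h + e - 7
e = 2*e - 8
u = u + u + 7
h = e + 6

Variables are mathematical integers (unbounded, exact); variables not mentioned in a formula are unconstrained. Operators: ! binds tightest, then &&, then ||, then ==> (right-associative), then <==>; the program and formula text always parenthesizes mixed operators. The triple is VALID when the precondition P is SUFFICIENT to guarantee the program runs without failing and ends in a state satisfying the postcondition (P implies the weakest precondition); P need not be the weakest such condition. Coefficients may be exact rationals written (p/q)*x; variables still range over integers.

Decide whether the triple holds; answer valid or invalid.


Working backward. After the program, the postcondition (1/2)*h + e > -1 must hold; in canonical form it is e + (1/2)*h > -1.
Before h := e + 6: (3/2)*e > -4
Before u := u + u + 7: (3/2)*e > -4
Before e := 2*e - 8: 3*e > 8
Before b := h + e - 7: 3*e > 8
The weakest precondition is 3*e > 8.
Check whether 3*e > 5 implies it.
Countermodel: at the initial state e = 2, the precondition holds but the weakest precondition fails.
Answer: invalid


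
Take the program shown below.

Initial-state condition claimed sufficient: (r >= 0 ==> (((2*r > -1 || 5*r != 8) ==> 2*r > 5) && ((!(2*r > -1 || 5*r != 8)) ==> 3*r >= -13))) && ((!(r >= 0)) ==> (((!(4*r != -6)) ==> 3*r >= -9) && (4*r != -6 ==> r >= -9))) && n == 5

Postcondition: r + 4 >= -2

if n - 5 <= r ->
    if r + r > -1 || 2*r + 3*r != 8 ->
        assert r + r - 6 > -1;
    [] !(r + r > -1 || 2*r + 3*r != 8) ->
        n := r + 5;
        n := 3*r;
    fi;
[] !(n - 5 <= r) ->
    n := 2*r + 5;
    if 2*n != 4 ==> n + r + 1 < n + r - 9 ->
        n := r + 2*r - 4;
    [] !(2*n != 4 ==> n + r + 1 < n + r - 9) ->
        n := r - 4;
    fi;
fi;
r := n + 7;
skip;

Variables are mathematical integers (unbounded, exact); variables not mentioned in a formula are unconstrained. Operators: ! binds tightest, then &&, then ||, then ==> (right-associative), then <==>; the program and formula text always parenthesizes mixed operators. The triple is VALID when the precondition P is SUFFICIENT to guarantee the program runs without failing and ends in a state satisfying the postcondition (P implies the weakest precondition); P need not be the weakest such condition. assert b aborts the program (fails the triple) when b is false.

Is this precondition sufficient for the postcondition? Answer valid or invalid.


Working backward. After the program, the postcondition r + 4 >= -2 must hold; in canonical form it is r >= -6.
Before skip: r >= -6
Before r := n + 7: n >= -13
Then branch requires ((2*r > -1 || 5*r != 8) ==> (2*r > 5 && n >= -13)) && ((!(2*r > -1 || 5*r != 8)) ==> 3*r >= -13); else branch requires ((!(4*r != -6)) ==> 3*r >= -9) && (4*r != -6 ==> r >= -9).
Before the if: (n <= r + 5 ==> (((2*r > -1 || 5*r != 8) ==> (2*r > 5 && n >= -13)) && ((!(2*r > -1 || 5*r != 8)) ==> 3*r >= -13))) && ((!(n <= r + 5)) ==> (((!(4*r != -6)) ==> 3*r >= -9) && (4*r != -6 ==> r >= -9)))
The weakest precondition is (n <= r + 5 ==> (((2*r > -1 || 5*r != 8) ==> (2*r > 5 && n >= -13)) && ((!(2*r > -1 || 5*r != 8)) ==> 3*r >= -13))) && ((!(n <= r + 5)) ==> (((!(4*r != -6)) ==> 3*r >= -9) && (4*r != -6 ==> r >= -9))).
Check whether (r >= 0 ==> (((2*r > -1 || 5*r != 8) ==> 2*r > 5) && ((!(2*r > -1 || 5*r != 8)) ==> 3*r >= -13))) && ((!(r >= 0)) ==> (((!(4*r != -6)) ==> 3*r >= -9) && (4*r != -6 ==> r >= -9))) && n == 5 implies it.
Every state satisfying the precondition satisfies the weakest precondition: the implication holds.
Answer: valid


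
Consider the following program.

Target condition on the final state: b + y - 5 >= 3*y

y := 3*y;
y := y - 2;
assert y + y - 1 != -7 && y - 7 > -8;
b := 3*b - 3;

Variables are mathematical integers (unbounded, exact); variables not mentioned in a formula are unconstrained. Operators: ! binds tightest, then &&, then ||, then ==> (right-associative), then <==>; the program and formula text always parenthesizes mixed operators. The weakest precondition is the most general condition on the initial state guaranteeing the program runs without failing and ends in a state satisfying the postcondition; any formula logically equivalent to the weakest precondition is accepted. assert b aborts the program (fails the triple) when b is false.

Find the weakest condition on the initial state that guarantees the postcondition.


Working backward. After the program, the postcondition b + y - 5 >= 3*y must hold; in canonical form it is b >= 2*y + 5.
Before b := 3*b - 3: 3*b >= 2*y + 8
Before assert y + y - 1 != -7 && y - 7 > -8: 2*y != -6 && y > -1 && 3*b >= 2*y + 8
Before y := y - 2: 2*y != -2 && y > 1 && 3*b >= 2*y + 4
Before y := 3*y: 6*y != -2 && 3*y > 1 && 3*b >= 6*y + 4
Answer: WP = 6*y != -2 && 3*y > 1 && 3*b >= 6*y + 4


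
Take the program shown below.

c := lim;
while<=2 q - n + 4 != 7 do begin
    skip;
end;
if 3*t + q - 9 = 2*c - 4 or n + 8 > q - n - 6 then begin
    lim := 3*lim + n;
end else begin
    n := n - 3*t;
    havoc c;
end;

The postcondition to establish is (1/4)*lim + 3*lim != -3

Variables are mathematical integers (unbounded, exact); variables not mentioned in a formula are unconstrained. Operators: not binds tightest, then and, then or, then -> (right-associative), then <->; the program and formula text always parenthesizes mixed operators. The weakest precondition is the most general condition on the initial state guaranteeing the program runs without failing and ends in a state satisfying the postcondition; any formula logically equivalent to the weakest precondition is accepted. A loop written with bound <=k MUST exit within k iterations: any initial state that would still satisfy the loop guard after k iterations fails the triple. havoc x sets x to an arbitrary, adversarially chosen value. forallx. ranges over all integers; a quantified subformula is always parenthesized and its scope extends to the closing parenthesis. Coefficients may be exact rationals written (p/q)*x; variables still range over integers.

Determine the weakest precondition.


Working backward. After the program, the postcondition (1/4)*lim + 3*lim != -3 must hold; in canonical form it is (13/4)*lim != -3.
Then branch requires (39/4)*lim + (13/4)*n != -3; else branch requires (13/4)*lim != -3.
Before the if: ((q + 3*t = 2*c + 5 or 2*n > q - 14) -> (39/4)*lim + (13/4)*n != -3) and ((not (q + 3*t = 2*c + 5 or 2*n > q - 14)) -> (13/4)*lim != -3)
Before the loop (bound <=2), unroll the exhaustion recursion (WP_0 = exit-now case; WP_j = one more guarded iteration, up to j = 2):
  WP_0: (not (q != n + 3)) and ((q + 3*t = 2*c + 5 or 2*n > q - 14) -> (39/4)*lim + (13/4)*n != -3) and ((not (q + 3*t = 2*c + 5 or 2*n > q - 14)) -> (13/4)*lim != -3)
  WP_1: (q != n + 3 -> ((not (q != n + 3)) and ((q + 3*t = 2*c + 5 or 2*n > q - 14) -> (39/4)*lim + (13/4)*n != -3) and ((not (q + 3*t = 2*c + 5 or 2*n > q - 14)) -> (13/4)*lim != -3))) and ((not (q != n + 3)) -> (((q + 3*t = 2*c + 5 or 2*n > q - 14) -> (39/4)*lim + (13/4)*n != -3) and ((not (q + 3*t = 2*c + 5 or 2*n > q - 14)) -> (13/4)*lim != -3)))
  WP_2: (q != n + 3 -> ((q != n + 3 -> ((not (q != n + 3)) and ((q + 3*t = 2*c + 5 or 2*n > q - 14) -> (39/4)*lim + (13/4)*n != -3) and ((not (q + 3*t = 2*c + 5 or 2*n > q - 14)) -> (13/4)*lim != -3))) and ((not (q != n + 3)) -> (((q + 3*t = 2*c + 5 or 2*n > q - 14) -> (39/4)*lim + (13/4)*n != -3) and ((not (q + 3*t = 2*c + 5 or 2*n > q - 14)) -> (13/4)*lim != -3))))) and ((not (q != n + 3)) -> (((q + 3*t = 2*c + 5 or 2*n > q - 14) -> (39/4)*lim + (13/4)*n != -3) and ((not (q + 3*t = 2*c + 5 or 2*n > q - 14)) -> (13/4)*lim != -3)))
So before the loop: (q != n + 3 -> ((q != n + 3 -> ((not (q != n + 3)) and ((q + 3*t = 2*c + 5 or 2*n > q - 14) -> (39/4)*lim + (13/4)*n != -3) and ((not (q + 3*t = 2*c + 5 or 2*n > q - 14)) -> (13/4)*lim != -3))) and ((not (q != n + 3)) -> (((q + 3*t = 2*c + 5 or 2*n > q - 14) -> (39/4)*lim + (13/4)*n != -3) and ((not (q + 3*t = 2*c + 5 or 2*n > q - 14)) -> (13/4)*lim != -3))))) and ((not (q != n + 3)) -> (((q + 3*t = 2*c + 5 or 2*n > q - 14) -> (39/4)*lim + (13/4)*n != -3) and ((not (q + 3*t = 2*c + 5 or 2*n > q - 14)) -> (13/4)*lim != -3)))
Before c := lim: (q != n + 3 -> ((q != n + 3 -> ((not (q != n + 3)) and ((q + 3*t = 2*lim + 5 or 2*n > q - 14) -> (39/4)*lim + (13/4)*n != -3) and ((not (q + 3*t = 2*lim + 5 or 2*n > q - 14)) -> (13/4)*lim != -3))) and ((not (q != n + 3)) -> (((q + 3*t = 2*lim + 5 or 2*n > q - 14) -> (39/4)*lim + (13/4)*n != -3) and ((not (q + 3*t = 2*lim + 5 or 2*n > q - 14)) -> (13/4)*lim != -3))))) and ((not (q != n + 3)) -> (((q + 3*t = 2*lim + 5 or 2*n > q - 14) -> (39/4)*lim + (13/4)*n != -3) and ((not (q + 3*t = 2*lim + 5 or 2*n > q - 14)) -> (13/4)*lim != -3)))
Answer: WP = (q != n + 3 -> ((q != n + 3 -> ((not (q != n + 3)) and ((q + 3*t = 2*lim + 5 or 2*n > q - 14) -> (39/4)*lim + (13/4)*n != -3) and ((not (q + 3*t = 2*lim + 5 or 2*n > q - 14)) -> (13/4)*lim != -3))) and ((not (q != n + 3)) -> (((q + 3*t = 2*lim + 5 or 2*n > q - 14) -> (39/4)*lim + (13/4)*n != -3) and ((not (q + 3*t = 2*lim + 5 or 2*n > q - 14)) -> (13/4)*lim != -3))))) and ((not (q != n + 3)) -> (((q + 3*t = 2*lim + 5 or 2*n > q - 14) -> (39/4)*lim + (13/4)*n != -3) and ((not (q + 3*t = 2*lim + 5 or 2*n > q - 14)) -> (13/4)*lim != -3)))
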